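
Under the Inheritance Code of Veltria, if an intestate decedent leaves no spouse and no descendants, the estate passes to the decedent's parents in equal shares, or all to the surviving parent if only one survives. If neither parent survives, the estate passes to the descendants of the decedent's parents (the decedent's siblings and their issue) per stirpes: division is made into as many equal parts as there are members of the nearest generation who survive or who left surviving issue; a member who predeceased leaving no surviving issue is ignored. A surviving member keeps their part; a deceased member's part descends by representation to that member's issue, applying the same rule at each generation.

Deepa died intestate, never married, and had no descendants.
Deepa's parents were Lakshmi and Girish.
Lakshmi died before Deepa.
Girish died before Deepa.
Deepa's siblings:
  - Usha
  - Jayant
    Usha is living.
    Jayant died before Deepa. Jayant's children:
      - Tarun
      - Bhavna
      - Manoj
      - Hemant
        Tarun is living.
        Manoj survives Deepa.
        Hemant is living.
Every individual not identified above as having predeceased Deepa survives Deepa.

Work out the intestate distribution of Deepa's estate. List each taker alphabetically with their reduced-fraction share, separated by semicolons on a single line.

Neither parent survives and there are no descendants, so the estate passes to Deepa's siblings and their issue per stirpes.
The estate is divided into 2 equal shares of 1/2 among Usha, Jayant.
Usha is living and takes 1/2.
Jayant predeceased; the 1/2 allotted to Jayant's branch passes to Jayant's issue by representation.
The 1/2 is divided into 4 equal shares of 1/8 among Tarun, Bhavna, Manoj, Hemant.
Tarun is living and takes 1/8.
Bhavna is living and takes 1/8.
Manoj is living and takes 1/8.
Hemant is living and takes 1/8.

Bhavna 1/8; Hemant 1/8; Manoj 1/8; Tarun 1/8; Usha 1/2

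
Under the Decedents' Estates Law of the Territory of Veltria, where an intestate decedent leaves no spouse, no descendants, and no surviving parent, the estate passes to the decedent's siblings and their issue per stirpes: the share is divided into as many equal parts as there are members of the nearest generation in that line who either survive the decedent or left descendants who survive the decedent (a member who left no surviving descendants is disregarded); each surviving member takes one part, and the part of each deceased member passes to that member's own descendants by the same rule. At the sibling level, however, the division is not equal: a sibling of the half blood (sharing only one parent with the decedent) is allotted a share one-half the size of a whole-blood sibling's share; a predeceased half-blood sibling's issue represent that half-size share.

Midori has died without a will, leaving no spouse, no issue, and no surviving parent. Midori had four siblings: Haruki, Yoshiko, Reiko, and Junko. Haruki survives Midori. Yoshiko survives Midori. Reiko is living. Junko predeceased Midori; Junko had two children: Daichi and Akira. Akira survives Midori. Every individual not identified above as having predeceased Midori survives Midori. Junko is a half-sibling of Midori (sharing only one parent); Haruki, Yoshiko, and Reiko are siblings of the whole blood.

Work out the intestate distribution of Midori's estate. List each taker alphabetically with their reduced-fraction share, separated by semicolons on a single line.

Akira 1/14; Daichi 1/14; Haruki 2/7; Reiko 2/7; Yoshiko 2/7

No spouse, descendants, or parent survives, so the estate passes to Midori's siblings per stirpes.
Half-blood siblings count for one-half the weight of whole-blood siblings at the initial division.
Dividing 1 in proportion to weights (total weight 7/2): Haruki (weight 1) → 2/7; Yoshiko (weight 1) → 2/7; Reiko (weight 1) → 2/7; Junko (weight 1/2) → 1/7.
Haruki is living and takes 2/7.
Yoshiko is living and takes 2/7.
Reiko is living and takes 2/7.
Junko predeceased; the 1/7 allotted to Junko's branch passes to Junko's issue by representation.
The 1/7 is divided into 2 equal shares of 1/14 among Daichi, Akira.
Daichi is living and takes 1/14.
Akira is living and takes 1/14.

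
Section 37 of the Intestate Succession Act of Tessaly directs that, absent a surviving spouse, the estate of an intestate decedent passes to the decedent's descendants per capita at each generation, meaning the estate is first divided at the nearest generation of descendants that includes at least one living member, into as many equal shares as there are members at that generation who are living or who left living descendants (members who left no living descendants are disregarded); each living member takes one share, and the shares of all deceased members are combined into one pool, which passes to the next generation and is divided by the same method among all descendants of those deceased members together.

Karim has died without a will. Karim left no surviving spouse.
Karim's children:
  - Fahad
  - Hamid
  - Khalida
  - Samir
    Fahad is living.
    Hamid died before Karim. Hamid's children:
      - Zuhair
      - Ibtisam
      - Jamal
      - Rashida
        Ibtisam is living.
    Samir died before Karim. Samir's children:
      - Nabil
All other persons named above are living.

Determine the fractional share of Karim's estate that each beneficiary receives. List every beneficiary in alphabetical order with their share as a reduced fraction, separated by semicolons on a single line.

Fahad 1/4; Ibtisam 1/10; Jamal 1/10; Khalida 1/4; Nabil 1/10; Rashida 1/10; Zuhair 1/10

There is no surviving spouse, so the entire estate passes to Karim's descendants per capita at each generation.
At generation 1 (Fahad, Hamid, Khalida, Samir) there are 4 shares of (1)/4 = 1/4 each.
Living: Fahad and Khalida — each takes 1/4.
Deceased: Hamid and Samir. Their combined 1/2 is pooled and carried to generation 2.
At generation 2 (Zuhair, Ibtisam, Jamal, Rashida, Nabil) there are 5 shares of (1/2)/5 = 1/10 each.
Living: Zuhair, Ibtisam, Jamal, Rashida, and Nabil — each takes 1/10.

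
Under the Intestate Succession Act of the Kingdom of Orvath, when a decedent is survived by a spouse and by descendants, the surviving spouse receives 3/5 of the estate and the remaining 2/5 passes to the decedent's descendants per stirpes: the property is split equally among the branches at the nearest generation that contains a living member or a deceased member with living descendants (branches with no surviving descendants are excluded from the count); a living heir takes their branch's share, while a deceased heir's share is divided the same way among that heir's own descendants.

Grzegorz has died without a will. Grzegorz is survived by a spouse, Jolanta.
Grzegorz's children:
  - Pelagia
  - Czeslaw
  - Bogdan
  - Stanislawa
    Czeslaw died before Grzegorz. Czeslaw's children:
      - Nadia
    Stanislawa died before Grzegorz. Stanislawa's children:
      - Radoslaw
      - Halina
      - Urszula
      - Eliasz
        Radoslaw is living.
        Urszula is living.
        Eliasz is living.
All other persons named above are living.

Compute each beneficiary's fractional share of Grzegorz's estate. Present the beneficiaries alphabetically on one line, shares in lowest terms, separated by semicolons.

Jolanta, as surviving spouse, takes 3/5.
The remaining 2/5 passes to Grzegorz's descendants per stirpes.
The 2/5 is divided into 4 equal shares of 1/10 among Pelagia, Czeslaw, Bogdan, Stanislawa.
Pelagia is living and takes 1/10.
Czeslaw predeceased; the 1/10 allotted to Czeslaw's branch passes to Czeslaw's issue by representation.
Nadia is the sole taker at this level and receives the full 1/10.
Bogdan is living and takes 1/10.
Stanislawa predeceased; the 1/10 allotted to Stanislawa's branch passes to Stanislawa's issue by representation.
The 1/10 is divided into 4 equal shares of 1/40 among Radoslaw, Halina, Urszula, Eliasz.
Radoslaw is living and takes 1/40.
Halina is living and takes 1/40.
Urszula is living and takes 1/40.
Eliasz is living and takes 1/40.

Bogdan 1/10; Eliasz 1/40; Halina 1/40; Jolanta 3/5; Nadia 1/10; Pelagia 1/10; Radoslaw 1/40; Urszula 1/40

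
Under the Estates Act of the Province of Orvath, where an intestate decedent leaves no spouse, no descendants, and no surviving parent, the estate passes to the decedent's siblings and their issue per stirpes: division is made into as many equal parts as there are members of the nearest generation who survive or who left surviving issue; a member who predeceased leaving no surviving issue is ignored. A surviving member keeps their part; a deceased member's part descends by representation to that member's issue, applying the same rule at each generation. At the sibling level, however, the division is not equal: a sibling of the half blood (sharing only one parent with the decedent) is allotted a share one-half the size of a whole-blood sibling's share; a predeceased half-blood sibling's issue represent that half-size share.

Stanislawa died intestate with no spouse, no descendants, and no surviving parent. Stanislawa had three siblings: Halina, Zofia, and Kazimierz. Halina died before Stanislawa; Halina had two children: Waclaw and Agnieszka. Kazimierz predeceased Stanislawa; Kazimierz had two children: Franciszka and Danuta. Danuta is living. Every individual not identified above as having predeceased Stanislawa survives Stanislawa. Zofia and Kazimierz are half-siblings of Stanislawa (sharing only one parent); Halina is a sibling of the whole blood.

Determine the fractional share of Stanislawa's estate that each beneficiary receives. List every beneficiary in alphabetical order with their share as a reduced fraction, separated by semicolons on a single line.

Agnieszka 1/4; Danuta 1/8; Franciszka 1/8; Waclaw 1/4; Zofia 1/4

No spouse, descendants, or parent survives, so the estate passes to Stanislawa's siblings per stirpes.
Half-blood siblings count for one-half the weight of whole-blood siblings at the initial division.
Dividing 1 in proportion to weights (total weight 2): Halina (weight 1) → 1/2; Zofia (weight 1/2) → 1/4; Kazimierz (weight 1/2) → 1/4.
Halina predeceased; the 1/2 allotted to Halina's branch passes to Halina's issue by representation.
The 1/2 is divided into 2 equal shares of 1/4 among Waclaw, Agnieszka.
Waclaw is living and takes 1/4.
Agnieszka is living and takes 1/4.
Zofia is living and takes 1/4.
Kazimierz predeceased; the 1/4 allotted to Kazimierz's branch passes to Kazimierz's issue by representation.
The 1/4 is divided into 2 equal shares of 1/8 among Franciszka, Danuta.
Franciszka is living and takes 1/8.
Danuta is living and takes 1/8.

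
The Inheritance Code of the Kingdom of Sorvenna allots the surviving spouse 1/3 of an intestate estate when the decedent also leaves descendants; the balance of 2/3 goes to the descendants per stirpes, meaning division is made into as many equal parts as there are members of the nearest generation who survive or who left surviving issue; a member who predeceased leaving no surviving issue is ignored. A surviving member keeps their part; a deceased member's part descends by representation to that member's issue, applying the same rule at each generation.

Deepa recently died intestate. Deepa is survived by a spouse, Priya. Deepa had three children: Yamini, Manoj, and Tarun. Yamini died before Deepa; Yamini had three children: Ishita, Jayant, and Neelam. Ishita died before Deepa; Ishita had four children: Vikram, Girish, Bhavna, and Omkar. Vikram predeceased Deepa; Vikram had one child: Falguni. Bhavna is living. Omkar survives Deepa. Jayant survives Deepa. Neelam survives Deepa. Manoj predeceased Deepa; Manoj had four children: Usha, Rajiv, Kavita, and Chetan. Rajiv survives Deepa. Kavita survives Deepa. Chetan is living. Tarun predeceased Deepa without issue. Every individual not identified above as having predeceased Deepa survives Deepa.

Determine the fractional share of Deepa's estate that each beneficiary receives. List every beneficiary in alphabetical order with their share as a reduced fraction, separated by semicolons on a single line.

Bhavna 1/36; Chetan 1/12; Falguni 1/36; Girish 1/36; Jayant 1/9; Kavita 1/12; Neelam 1/9; Omkar 1/36; Priya 1/3; Rajiv 1/12; Usha 1/12

Priya, as surviving spouse, takes 1/3.
The remaining 2/3 passes to Deepa's descendants per stirpes.
Tarun left no surviving issue, so that branch lapses and is disregarded.
The 2/3 is divided into 2 equal shares of 1/3 among Yamini, Manoj.
Yamini predeceased; the 1/3 allotted to Yamini's branch passes to Yamini's issue by representation.
The 1/3 is divided into 3 equal shares of 1/9 among Ishita, Jayant, Neelam.
Ishita predeceased; the 1/9 allotted to Ishita's branch passes to Ishita's issue by representation.
The 1/9 is divided into 4 equal shares of 1/36 among Vikram, Girish, Bhavna, Omkar.
Vikram predeceased; the 1/36 allotted to Vikram's branch passes to Vikram's issue by representation.
Falguni is the sole taker at this level and receives the full 1/36.
Girish is living and takes 1/36.
Bhavna is living and takes 1/36.
Omkar is living and takes 1/36.
Jayant is living and takes 1/9.
Neelam is living and takes 1/9.
Manoj predeceased; the 1/3 allotted to Manoj's branch passes to Manoj's issue by representation.
The 1/3 is divided into 4 equal shares of 1/12 among Usha, Rajiv, Kavita, Chetan.
Usha is living and takes 1/12.
Rajiv is living and takes 1/12.
Kavita is living and takes 1/12.
Chetan is living and takes 1/12.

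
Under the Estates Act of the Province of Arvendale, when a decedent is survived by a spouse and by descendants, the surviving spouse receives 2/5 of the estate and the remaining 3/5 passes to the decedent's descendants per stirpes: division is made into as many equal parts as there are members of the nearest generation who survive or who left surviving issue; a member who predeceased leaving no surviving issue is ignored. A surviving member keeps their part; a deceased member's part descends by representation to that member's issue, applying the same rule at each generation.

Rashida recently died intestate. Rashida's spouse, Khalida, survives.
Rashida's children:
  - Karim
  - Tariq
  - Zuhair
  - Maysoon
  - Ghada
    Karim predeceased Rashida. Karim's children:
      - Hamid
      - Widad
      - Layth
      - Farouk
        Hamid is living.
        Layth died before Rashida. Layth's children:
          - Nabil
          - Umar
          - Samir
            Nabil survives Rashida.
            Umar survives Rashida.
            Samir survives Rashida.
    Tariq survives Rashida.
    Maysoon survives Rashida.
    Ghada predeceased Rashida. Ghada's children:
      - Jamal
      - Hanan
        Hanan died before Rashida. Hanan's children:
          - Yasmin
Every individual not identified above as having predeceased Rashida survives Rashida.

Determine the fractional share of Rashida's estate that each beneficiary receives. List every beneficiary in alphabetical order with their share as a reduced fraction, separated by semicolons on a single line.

Khalida, as surviving spouse, takes 2/5.
The remaining 3/5 passes to Rashida's descendants per stirpes.
The 3/5 is divided into 5 equal shares of 3/25 among Karim, Tariq, Zuhair, Maysoon, Ghada.
Karim predeceased; the 3/25 allotted to Karim's branch passes to Karim's issue by representation.
The 3/25 is divided into 4 equal shares of 3/100 among Hamid, Widad, Layth, Farouk.
Hamid is living and takes 3/100.
Widad is living and takes 3/100.
Layth predeceased; the 3/100 allotted to Layth's branch passes to Layth's issue by representation.
The 3/100 is divided into 3 equal shares of 1/100 among Nabil, Umar, Samir.
Nabil is living and takes 1/100.
Umar is living and takes 1/100.
Samir is living and takes 1/100.
Farouk is living and takes 3/100.
Tariq is living and takes 3/25.
Zuhair is living and takes 3/25.
Maysoon is living and takes 3/25.
Ghada predeceased; the 3/25 allotted to Ghada's branch passes to Ghada's issue by representation.
The 3/25 is divided into 2 equal shares of 3/50 among Jamal, Hanan.
Jamal is living and takes 3/50.
Hanan predeceased; the 3/50 allotted to Hanan's branch passes to Hanan's issue by representation.
Yasmin is the sole taker at this level and receives the full 3/50.

Farouk 3/100; Hamid 3/100; Jamal 3/50; Khalida 2/5; Maysoon 3/25; Nabil 1/100; Samir 1/100; Tariq 3/25; Umar 1/100; Widad 3/100; Yasmin 3/50; Zuhair 3/25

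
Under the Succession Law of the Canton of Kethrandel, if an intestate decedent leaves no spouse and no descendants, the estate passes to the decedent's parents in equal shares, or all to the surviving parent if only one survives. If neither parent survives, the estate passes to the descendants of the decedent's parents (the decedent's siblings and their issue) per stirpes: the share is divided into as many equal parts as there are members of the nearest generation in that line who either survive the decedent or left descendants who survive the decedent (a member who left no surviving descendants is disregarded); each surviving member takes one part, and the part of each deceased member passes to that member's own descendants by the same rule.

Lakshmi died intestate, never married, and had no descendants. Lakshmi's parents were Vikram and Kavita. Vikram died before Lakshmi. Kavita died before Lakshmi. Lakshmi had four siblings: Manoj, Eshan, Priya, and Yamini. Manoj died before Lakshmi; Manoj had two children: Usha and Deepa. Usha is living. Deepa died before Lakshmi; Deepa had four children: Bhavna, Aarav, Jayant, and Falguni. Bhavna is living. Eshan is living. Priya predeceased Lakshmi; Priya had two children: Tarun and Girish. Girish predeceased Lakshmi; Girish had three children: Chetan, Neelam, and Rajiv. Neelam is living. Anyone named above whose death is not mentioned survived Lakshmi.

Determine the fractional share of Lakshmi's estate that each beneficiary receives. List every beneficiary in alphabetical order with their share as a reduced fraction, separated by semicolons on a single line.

Neither parent survives and there are no descendants, so the estate passes to Lakshmi's siblings and their issue per stirpes.
The estate is divided into 4 equal shares of 1/4 among Manoj, Eshan, Priya, Yamini.
Manoj predeceased; the 1/4 allotted to Manoj's branch passes to Manoj's issue by representation.
The 1/4 is divided into 2 equal shares of 1/8 among Usha, Deepa.
Usha is living and takes 1/8.
Deepa predeceased; the 1/8 allotted to Deepa's branch passes to Deepa's issue by representation.
The 1/8 is divided into 4 equal shares of 1/32 among Bhavna, Aarav, Jayant, Falguni.
Bhavna is living and takes 1/32.
Aarav is living and takes 1/32.
Jayant is living and takes 1/32.
Falguni is living and takes 1/32.
Eshan is living and takes 1/4.
Priya predeceased; the 1/4 allotted to Priya's branch passes to Priya's issue by representation.
The 1/4 is divided into 2 equal shares of 1/8 among Tarun, Girish.
Tarun is living and takes 1/8.
Girish predeceased; the 1/8 allotted to Girish's branch passes to Girish's issue by representation.
The 1/8 is divided into 3 equal shares of 1/24 among Chetan, Neelam, Rajiv.
Chetan is living and takes 1/24.
Neelam is living and takes 1/24.
Rajiv is living and takes 1/24.
Yamini is living and takes 1/4.

Aarav 1/32; Bhavna 1/32; Chetan 1/24; Eshan 1/4; Falguni 1/32; Jayant 1/32; Neelam 1/24; Rajiv 1/24; Tarun 1/8; Usha 1/8; Yamini 1/4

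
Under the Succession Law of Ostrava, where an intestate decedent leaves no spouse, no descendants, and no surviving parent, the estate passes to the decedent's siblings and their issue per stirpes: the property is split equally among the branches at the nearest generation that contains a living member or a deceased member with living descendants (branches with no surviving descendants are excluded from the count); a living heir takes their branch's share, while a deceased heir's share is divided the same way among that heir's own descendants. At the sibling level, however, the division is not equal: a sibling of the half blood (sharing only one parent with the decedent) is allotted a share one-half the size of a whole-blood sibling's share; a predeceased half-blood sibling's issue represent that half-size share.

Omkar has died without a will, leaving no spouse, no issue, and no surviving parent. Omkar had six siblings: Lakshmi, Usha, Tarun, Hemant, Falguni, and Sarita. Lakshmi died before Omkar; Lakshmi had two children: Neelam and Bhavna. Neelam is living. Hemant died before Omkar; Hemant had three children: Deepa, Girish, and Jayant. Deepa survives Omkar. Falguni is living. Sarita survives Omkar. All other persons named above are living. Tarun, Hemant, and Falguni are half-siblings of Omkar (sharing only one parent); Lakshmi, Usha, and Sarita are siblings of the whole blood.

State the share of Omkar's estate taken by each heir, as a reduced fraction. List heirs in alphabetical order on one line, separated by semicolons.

Bhavna 1/9; Deepa 1/27; Falguni 1/9; Girish 1/27; Jayant 1/27; Neelam 1/9; Sarita 2/9; Tarun 1/9; Usha 2/9

No spouse, descendants, or parent survives, so the estate passes to Omkar's siblings per stirpes.
Half-blood siblings count for one-half the weight of whole-blood siblings at the initial division.
Dividing 1 in proportion to weights (total weight 9/2): Lakshmi (weight 1) → 2/9; Usha (weight 1) → 2/9; Tarun (weight 1/2) → 1/9; Hemant (weight 1/2) → 1/9; Falguni (weight 1/2) → 1/9; Sarita (weight 1) → 2/9.
Lakshmi predeceased; the 2/9 allotted to Lakshmi's branch passes to Lakshmi's issue by representation.
The 2/9 is divided into 2 equal shares of 1/9 among Neelam, Bhavna.
Neelam is living and takes 1/9.
Bhavna is living and takes 1/9.
Usha is living and takes 2/9.
Tarun is living and takes 1/9.
Hemant predeceased; the 1/9 allotted to Hemant's branch passes to Hemant's issue by representation.
The 1/9 is divided into 3 equal shares of 1/27 among Deepa, Girish, Jayant.
Deepa is living and takes 1/27.
Girish is living and takes 1/27.
Jayant is living and takes 1/27.
Falguni is living and takes 1/9.
Sarita is living and takes 2/9.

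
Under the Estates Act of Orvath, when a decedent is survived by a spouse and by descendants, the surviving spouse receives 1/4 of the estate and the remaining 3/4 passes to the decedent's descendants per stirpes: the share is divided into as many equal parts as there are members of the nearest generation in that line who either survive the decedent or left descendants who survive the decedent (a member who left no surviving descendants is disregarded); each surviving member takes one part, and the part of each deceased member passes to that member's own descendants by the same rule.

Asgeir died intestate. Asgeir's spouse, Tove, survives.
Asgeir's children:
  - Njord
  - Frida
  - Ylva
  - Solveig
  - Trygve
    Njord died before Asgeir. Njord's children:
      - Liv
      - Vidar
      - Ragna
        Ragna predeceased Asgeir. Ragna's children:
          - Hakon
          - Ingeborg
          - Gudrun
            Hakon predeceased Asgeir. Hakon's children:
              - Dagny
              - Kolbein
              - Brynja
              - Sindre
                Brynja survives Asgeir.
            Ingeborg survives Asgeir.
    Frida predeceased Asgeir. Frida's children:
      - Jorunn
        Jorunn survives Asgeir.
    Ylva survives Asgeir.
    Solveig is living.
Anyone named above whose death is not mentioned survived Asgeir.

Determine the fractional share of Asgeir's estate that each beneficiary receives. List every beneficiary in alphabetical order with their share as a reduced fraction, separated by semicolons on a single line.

Brynja 1/240; Dagny 1/240; Gudrun 1/60; Ingeborg 1/60; Jorunn 3/20; Kolbein 1/240; Liv 1/20; Sindre 1/240; Solveig 3/20; Tove 1/4; Trygve 3/20; Vidar 1/20; Ylva 3/20

Tove, as surviving spouse, takes 1/4.
The remaining 3/4 passes to Asgeir's descendants per stirpes.
The 3/4 is divided into 5 equal shares of 3/20 among Njord, Frida, Ylva, Solveig, Trygve.
Njord predeceased; the 3/20 allotted to Njord's branch passes to Njord's issue by representation.
The 3/20 is divided into 3 equal shares of 1/20 among Liv, Vidar, Ragna.
Liv is living and takes 1/20.
Vidar is living and takes 1/20.
Ragna predeceased; the 1/20 allotted to Ragna's branch passes to Ragna's issue by representation.
The 1/20 is divided into 3 equal shares of 1/60 among Hakon, Ingeborg, Gudrun.
Hakon predeceased; the 1/60 allotted to Hakon's branch passes to Hakon's issue by representation.
The 1/60 is divided into 4 equal shares of 1/240 among Dagny, Kolbein, Brynja, Sindre.
Dagny is living and takes 1/240.
Kolbein is living and takes 1/240.
Brynja is living and takes 1/240.
Sindre is living and takes 1/240.
Ingeborg is living and takes 1/60.
Gudrun is living and takes 1/60.
Frida predeceased; the 3/20 allotted to Frida's branch passes to Frida's issue by representation.
Jorunn is the sole taker at this level and receives the full 3/20.
Ylva is living and takes 3/20.
Solveig is living and takes 3/20.
Trygve is living and takes 3/20.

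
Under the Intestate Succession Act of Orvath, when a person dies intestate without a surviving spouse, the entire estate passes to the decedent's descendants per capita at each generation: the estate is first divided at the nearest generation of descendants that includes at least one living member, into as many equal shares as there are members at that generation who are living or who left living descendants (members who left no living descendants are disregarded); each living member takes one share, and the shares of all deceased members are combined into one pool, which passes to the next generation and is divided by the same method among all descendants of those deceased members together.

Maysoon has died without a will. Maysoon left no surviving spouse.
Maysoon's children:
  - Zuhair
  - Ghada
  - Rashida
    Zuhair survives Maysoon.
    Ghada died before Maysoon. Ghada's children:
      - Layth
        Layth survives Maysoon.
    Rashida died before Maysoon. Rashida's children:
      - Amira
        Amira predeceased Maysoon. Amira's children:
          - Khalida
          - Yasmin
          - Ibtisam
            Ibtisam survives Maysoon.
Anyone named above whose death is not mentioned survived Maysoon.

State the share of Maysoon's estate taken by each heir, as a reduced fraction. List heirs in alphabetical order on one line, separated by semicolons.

There is no surviving spouse, so the entire estate passes to Maysoon's descendants per capita at each generation.
At generation 1 (Zuhair, Ghada, Rashida) there are 3 shares of (1)/3 = 1/3 each.
Living: Zuhair — each takes 1/3.
Deceased: Ghada and Rashida. Their combined 2/3 is pooled and carried to generation 2.
At generation 2 (Layth, Amira) there are 2 shares of (2/3)/2 = 1/3 each.
Living: Layth — each takes 1/3.
Deceased: Amira. That 1/3 share is carried to generation 3.
At generation 3 (Khalida, Yasmin, Ibtisam) there are 3 shares of (1/3)/3 = 1/9 each.
Living: Khalida, Yasmin, and Ibtisam — each takes 1/9.

Ibtisam 1/9; Khalida 1/9; Layth 1/3; Yasmin 1/9; Zuhair 1/3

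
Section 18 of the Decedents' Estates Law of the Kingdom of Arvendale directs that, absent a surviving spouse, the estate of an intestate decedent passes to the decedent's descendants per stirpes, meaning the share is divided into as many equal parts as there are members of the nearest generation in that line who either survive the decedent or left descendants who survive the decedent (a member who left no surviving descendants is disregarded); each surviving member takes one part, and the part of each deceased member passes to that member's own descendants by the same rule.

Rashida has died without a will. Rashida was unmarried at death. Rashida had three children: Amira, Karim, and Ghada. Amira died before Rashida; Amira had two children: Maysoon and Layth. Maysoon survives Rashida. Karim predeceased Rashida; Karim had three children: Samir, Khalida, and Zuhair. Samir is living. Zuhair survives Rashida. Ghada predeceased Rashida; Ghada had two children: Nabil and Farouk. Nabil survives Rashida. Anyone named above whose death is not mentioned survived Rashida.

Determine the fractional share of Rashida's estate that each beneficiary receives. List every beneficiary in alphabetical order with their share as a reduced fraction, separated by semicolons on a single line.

Farouk 1/6; Khalida 1/9; Layth 1/6; Maysoon 1/6; Nabil 1/6; Samir 1/9; Zuhair 1/9

There is no surviving spouse, so the entire estate passes to Rashida's descendants per stirpes.
The estate is divided into 3 equal shares of 1/3 among Amira, Karim, Ghada.
Amira predeceased; the 1/3 allotted to Amira's branch passes to Amira's issue by representation.
The 1/3 is divided into 2 equal shares of 1/6 among Maysoon, Layth.
Maysoon is living and takes 1/6.
Layth is living and takes 1/6.
Karim predeceased; the 1/3 allotted to Karim's branch passes to Karim's issue by representation.
The 1/3 is divided into 3 equal shares of 1/9 among Samir, Khalida, Zuhair.
Samir is living and takes 1/9.
Khalida is living and takes 1/9.
Zuhair is living and takes 1/9.
Ghada predeceased; the 1/3 allotted to Ghada's branch passes to Ghada's issue by representation.
The 1/3 is divided into 2 equal shares of 1/6 among Nabil, Farouk.
Nabil is living and takes 1/6.
Farouk is living and takes 1/6.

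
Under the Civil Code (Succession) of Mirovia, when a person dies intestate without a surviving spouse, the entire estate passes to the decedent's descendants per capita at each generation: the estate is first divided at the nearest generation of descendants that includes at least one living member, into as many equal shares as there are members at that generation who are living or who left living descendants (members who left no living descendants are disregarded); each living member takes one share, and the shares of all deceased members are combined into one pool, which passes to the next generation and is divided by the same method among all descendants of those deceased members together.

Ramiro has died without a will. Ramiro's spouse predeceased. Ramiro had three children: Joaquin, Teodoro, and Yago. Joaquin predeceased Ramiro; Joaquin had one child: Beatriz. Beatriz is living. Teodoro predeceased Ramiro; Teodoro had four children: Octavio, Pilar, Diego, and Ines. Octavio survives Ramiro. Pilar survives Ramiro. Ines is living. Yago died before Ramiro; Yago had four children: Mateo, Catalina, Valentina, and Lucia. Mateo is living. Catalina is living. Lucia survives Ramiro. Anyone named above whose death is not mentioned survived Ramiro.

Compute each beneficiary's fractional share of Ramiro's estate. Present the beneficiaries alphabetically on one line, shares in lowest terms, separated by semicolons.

There is no surviving spouse, so the entire estate passes to Ramiro's descendants per capita at each generation.
No one at generation 1 (Joaquin, Teodoro, Yago) is living; moving to the next generation.
At generation 2 (Beatriz, Octavio, Pilar, Diego, Ines, Mateo, Catalina, Valentina, Lucia) there are 9 shares of (1)/9 = 1/9 each.
Living: Beatriz, Octavio, Pilar, Diego, Ines, Mateo, Catalina, Valentina, and Lucia — each takes 1/9.

Beatriz 1/9; Catalina 1/9; Diego 1/9; Ines 1/9; Lucia 1/9; Mateo 1/9; Octavio 1/9; Pilar 1/9; Valentina 1/9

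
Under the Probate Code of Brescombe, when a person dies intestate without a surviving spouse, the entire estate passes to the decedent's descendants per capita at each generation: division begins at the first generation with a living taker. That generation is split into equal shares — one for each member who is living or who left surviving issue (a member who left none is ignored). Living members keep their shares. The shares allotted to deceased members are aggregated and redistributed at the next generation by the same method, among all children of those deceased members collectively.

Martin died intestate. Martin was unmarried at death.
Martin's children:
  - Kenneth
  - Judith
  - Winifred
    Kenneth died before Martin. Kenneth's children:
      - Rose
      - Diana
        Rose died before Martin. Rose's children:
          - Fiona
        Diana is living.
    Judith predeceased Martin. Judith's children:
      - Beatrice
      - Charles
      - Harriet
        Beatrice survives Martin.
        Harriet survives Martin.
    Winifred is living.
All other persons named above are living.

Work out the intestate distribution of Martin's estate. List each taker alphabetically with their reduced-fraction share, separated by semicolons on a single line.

Beatrice 2/15; Charles 2/15; Diana 2/15; Fiona 2/15; Harriet 2/15; Winifred 1/3

There is no surviving spouse, so the entire estate passes to Martin's descendants per capita at each generation.
At generation 1 (Kenneth, Judith, Winifred) there are 3 shares of (1)/3 = 1/3 each.
Living: Winifred — each takes 1/3.
Deceased: Kenneth and Judith. Their combined 2/3 is pooled and carried to generation 2.
At generation 2 (Rose, Diana, Beatrice, Charles, Harriet) there are 5 shares of (2/3)/5 = 2/15 each.
Living: Diana, Beatrice, Charles, and Harriet — each takes 2/15.
Deceased: Rose. That 2/15 share is carried to generation 3.
At generation 3 (Fiona) there are 1 shares of (2/15)/1 = 2/15 each.
Living: Fiona — each takes 2/15.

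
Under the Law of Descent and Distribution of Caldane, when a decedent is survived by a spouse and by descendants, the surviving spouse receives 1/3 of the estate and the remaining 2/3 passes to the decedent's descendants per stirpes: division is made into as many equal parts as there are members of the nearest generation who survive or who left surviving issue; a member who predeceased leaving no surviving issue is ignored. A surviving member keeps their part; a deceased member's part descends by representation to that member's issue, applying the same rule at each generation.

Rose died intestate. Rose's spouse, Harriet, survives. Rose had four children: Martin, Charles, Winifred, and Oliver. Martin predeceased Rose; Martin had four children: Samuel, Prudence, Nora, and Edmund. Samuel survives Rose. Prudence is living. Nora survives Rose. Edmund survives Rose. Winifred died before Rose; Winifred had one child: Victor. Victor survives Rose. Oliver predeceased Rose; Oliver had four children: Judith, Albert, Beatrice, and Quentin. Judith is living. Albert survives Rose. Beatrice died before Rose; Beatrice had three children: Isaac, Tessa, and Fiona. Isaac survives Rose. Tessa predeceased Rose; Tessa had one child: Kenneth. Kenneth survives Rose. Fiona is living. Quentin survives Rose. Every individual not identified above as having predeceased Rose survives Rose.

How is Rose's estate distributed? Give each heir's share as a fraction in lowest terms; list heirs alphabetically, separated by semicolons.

Albert 1/24; Charles 1/6; Edmund 1/24; Fiona 1/72; Harriet 1/3; Isaac 1/72; Judith 1/24; Kenneth 1/72; Nora 1/24; Prudence 1/24; Quentin 1/24; Samuel 1/24; Victor 1/6

Harriet, as surviving spouse, takes 1/3.
The remaining 2/3 passes to Rose's descendants per stirpes.
The 2/3 is divided into 4 equal shares of 1/6 among Martin, Charles, Winifred, Oliver.
Martin predeceased; the 1/6 allotted to Martin's branch passes to Martin's issue by representation.
The 1/6 is divided into 4 equal shares of 1/24 among Samuel, Prudence, Nora, Edmund.
Samuel is living and takes 1/24.
Prudence is living and takes 1/24.
Nora is living and takes 1/24.
Edmund is living and takes 1/24.
Charles is living and takes 1/6.
Winifred predeceased; the 1/6 allotted to Winifred's branch passes to Winifred's issue by representation.
Victor is the sole taker at this level and receives the full 1/6.
Oliver predeceased; the 1/6 allotted to Oliver's branch passes to Oliver's issue by representation.
The 1/6 is divided into 4 equal shares of 1/24 among Judith, Albert, Beatrice, Quentin.
Judith is living and takes 1/24.
Albert is living and takes 1/24.
Beatrice predeceased; the 1/24 allotted to Beatrice's branch passes to Beatrice's issue by representation.
The 1/24 is divided into 3 equal shares of 1/72 among Isaac, Tessa, Fiona.
Isaac is living and takes 1/72.
Tessa predeceased; the 1/72 allotted to Tessa's branch passes to Tessa's issue by representation.
Kenneth is the sole taker at this level and receives the full 1/72.
Fiona is living and takes 1/72.
Quentin is living and takes 1/24.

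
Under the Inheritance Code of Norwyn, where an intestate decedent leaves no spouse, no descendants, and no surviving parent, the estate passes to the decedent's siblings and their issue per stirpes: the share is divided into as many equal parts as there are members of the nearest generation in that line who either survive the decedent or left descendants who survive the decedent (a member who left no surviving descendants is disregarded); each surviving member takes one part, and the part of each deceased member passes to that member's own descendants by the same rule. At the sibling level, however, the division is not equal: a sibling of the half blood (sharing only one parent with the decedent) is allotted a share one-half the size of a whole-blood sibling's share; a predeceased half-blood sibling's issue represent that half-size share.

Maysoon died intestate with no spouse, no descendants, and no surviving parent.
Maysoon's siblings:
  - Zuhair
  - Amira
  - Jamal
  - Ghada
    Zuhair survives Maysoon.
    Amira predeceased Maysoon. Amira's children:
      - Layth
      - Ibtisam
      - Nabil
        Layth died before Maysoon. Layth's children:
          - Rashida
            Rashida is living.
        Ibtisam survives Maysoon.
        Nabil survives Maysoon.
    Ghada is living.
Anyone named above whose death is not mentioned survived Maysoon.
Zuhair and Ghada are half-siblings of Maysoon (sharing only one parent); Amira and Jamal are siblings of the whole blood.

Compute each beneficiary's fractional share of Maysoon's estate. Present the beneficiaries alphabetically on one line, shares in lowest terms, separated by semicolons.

No spouse, descendants, or parent survives, so the estate passes to Maysoon's siblings per stirpes.
Half-blood siblings count for one-half the weight of whole-blood siblings at the initial division.
Dividing 1 in proportion to weights (total weight 3): Zuhair (weight 1/2) → 1/6; Amira (weight 1) → 1/3; Jamal (weight 1) → 1/3; Ghada (weight 1/2) → 1/6.
Zuhair is living and takes 1/6.
Amira predeceased; the 1/3 allotted to Amira's branch passes to Amira's issue by representation.
The 1/3 is divided into 3 equal shares of 1/9 among Layth, Ibtisam, Nabil.
Layth predeceased; the 1/9 allotted to Layth's branch passes to Layth's issue by representation.
Rashida is the sole taker at this level and receives the full 1/9.
Ibtisam is living and takes 1/9.
Nabil is living and takes 1/9.
Jamal is living and takes 1/3.
Ghada is living and takes 1/6.

Ghada 1/6; Ibtisam 1/9; Jamal 1/3; Nabil 1/9; Rashida 1/9; Zuhair 1/6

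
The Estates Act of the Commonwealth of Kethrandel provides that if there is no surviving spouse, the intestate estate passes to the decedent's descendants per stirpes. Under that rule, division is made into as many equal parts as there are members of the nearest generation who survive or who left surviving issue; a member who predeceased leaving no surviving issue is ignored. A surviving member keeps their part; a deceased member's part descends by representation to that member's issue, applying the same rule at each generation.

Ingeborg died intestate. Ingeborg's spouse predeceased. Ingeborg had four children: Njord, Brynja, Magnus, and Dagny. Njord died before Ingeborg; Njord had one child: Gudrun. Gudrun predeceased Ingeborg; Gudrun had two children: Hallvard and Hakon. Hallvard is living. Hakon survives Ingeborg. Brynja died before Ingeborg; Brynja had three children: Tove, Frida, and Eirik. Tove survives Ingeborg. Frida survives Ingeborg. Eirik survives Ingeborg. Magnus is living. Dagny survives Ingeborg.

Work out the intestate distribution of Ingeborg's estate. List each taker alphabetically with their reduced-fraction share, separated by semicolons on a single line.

Dagny 1/4; Eirik 1/12; Frida 1/12; Hakon 1/8; Hallvard 1/8; Magnus 1/4; Tove 1/12

There is no surviving spouse, so the entire estate passes to Ingeborg's descendants per stirpes.
The estate is divided into 4 equal shares of 1/4 among Njord, Brynja, Magnus, Dagny.
Njord predeceased; the 1/4 allotted to Njord's branch passes to Njord's issue by representation.
Gudrun's line is the sole branch at this level, so the full 1/4 passes to Gudrun's issue by representation.
The 1/4 is divided into 2 equal shares of 1/8 among Hallvard, Hakon.
Hallvard is living and takes 1/8.
Hakon is living and takes 1/8.
Brynja predeceased; the 1/4 allotted to Brynja's branch passes to Brynja's issue by representation.
The 1/4 is divided into 3 equal shares of 1/12 among Tove, Frida, Eirik.
Tove is living and takes 1/12.
Frida is living and takes 1/12.
Eirik is living and takes 1/12.
Magnus is living and takes 1/4.
Dagny is living and takes 1/4.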